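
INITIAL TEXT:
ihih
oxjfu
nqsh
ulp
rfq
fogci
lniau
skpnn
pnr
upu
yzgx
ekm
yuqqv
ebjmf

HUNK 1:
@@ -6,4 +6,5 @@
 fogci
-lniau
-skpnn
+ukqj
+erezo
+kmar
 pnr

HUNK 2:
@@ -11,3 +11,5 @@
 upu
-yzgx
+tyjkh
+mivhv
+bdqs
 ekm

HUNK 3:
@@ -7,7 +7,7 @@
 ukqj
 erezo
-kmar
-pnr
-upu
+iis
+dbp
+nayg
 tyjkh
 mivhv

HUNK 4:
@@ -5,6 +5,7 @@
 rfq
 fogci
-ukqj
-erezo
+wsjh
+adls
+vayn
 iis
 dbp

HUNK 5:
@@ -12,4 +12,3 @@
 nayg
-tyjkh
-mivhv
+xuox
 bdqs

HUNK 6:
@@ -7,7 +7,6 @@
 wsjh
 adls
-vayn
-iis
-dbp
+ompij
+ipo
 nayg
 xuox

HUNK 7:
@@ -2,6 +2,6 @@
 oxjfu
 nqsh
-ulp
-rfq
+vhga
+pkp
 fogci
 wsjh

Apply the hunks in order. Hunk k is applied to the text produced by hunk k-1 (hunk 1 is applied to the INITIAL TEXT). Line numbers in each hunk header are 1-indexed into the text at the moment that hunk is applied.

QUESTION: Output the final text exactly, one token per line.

Hunk 1: at line 6 remove [lniau,skpnn] add [ukqj,erezo,kmar] -> 15 lines: ihih oxjfu nqsh ulp rfq fogci ukqj erezo kmar pnr upu yzgx ekm yuqqv ebjmf
Hunk 2: at line 11 remove [yzgx] add [tyjkh,mivhv,bdqs] -> 17 lines: ihih oxjfu nqsh ulp rfq fogci ukqj erezo kmar pnr upu tyjkh mivhv bdqs ekm yuqqv ebjmf
Hunk 3: at line 7 remove [kmar,pnr,upu] add [iis,dbp,nayg] -> 17 lines: ihih oxjfu nqsh ulp rfq fogci ukqj erezo iis dbp nayg tyjkh mivhv bdqs ekm yuqqv ebjmf
Hunk 4: at line 5 remove [ukqj,erezo] add [wsjh,adls,vayn] -> 18 lines: ihih oxjfu nqsh ulp rfq fogci wsjh adls vayn iis dbp nayg tyjkh mivhv bdqs ekm yuqqv ebjmf
Hunk 5: at line 12 remove [tyjkh,mivhv] add [xuox] -> 17 lines: ihih oxjfu nqsh ulp rfq fogci wsjh adls vayn iis dbp nayg xuox bdqs ekm yuqqv ebjmf
Hunk 6: at line 7 remove [vayn,iis,dbp] add [ompij,ipo] -> 16 lines: ihih oxjfu nqsh ulp rfq fogci wsjh adls ompij ipo nayg xuox bdqs ekm yuqqv ebjmf
Hunk 7: at line 2 remove [ulp,rfq] add [vhga,pkp] -> 16 lines: ihih oxjfu nqsh vhga pkp fogci wsjh adls ompij ipo nayg xuox bdqs ekm yuqqv ebjmf

Answer: ihih
oxjfu
nqsh
vhga
pkp
fogci
wsjh
adls
ompij
ipo
nayg
xuox
bdqs
ekm
yuqqv
ebjmf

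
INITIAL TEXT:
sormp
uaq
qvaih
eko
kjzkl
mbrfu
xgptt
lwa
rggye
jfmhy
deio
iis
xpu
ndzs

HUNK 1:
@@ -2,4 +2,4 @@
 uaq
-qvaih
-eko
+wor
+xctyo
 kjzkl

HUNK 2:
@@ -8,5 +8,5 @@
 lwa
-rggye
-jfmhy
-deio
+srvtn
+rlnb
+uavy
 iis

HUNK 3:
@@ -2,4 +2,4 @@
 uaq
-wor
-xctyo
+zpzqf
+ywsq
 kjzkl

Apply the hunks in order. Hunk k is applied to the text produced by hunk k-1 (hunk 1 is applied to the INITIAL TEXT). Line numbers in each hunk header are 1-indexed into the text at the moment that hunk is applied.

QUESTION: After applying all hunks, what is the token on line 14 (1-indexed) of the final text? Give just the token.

Answer: ndzs

Derivation:
Hunk 1: at line 2 remove [qvaih,eko] add [wor,xctyo] -> 14 lines: sormp uaq wor xctyo kjzkl mbrfu xgptt lwa rggye jfmhy deio iis xpu ndzs
Hunk 2: at line 8 remove [rggye,jfmhy,deio] add [srvtn,rlnb,uavy] -> 14 lines: sormp uaq wor xctyo kjzkl mbrfu xgptt lwa srvtn rlnb uavy iis xpu ndzs
Hunk 3: at line 2 remove [wor,xctyo] add [zpzqf,ywsq] -> 14 lines: sormp uaq zpzqf ywsq kjzkl mbrfu xgptt lwa srvtn rlnb uavy iis xpu ndzs
Final line 14: ndzs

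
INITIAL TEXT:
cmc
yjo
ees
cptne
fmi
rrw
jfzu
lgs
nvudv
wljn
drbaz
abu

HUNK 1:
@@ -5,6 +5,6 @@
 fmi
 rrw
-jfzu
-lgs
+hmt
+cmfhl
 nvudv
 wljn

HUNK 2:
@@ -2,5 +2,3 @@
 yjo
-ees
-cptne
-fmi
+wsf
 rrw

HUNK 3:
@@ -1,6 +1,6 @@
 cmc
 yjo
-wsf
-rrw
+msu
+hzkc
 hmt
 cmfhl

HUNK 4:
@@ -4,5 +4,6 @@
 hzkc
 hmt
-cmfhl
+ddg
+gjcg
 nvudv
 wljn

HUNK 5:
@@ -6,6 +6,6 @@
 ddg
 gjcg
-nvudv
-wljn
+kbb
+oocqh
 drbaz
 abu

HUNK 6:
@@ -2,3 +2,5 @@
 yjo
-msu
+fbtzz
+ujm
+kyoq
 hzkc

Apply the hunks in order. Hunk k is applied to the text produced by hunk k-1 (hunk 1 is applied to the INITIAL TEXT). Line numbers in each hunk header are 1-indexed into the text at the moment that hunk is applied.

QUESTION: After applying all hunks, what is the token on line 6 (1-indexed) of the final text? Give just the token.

Answer: hzkc

Derivation:
Hunk 1: at line 5 remove [jfzu,lgs] add [hmt,cmfhl] -> 12 lines: cmc yjo ees cptne fmi rrw hmt cmfhl nvudv wljn drbaz abu
Hunk 2: at line 2 remove [ees,cptne,fmi] add [wsf] -> 10 lines: cmc yjo wsf rrw hmt cmfhl nvudv wljn drbaz abu
Hunk 3: at line 1 remove [wsf,rrw] add [msu,hzkc] -> 10 lines: cmc yjo msu hzkc hmt cmfhl nvudv wljn drbaz abu
Hunk 4: at line 4 remove [cmfhl] add [ddg,gjcg] -> 11 lines: cmc yjo msu hzkc hmt ddg gjcg nvudv wljn drbaz abu
Hunk 5: at line 6 remove [nvudv,wljn] add [kbb,oocqh] -> 11 lines: cmc yjo msu hzkc hmt ddg gjcg kbb oocqh drbaz abu
Hunk 6: at line 2 remove [msu] add [fbtzz,ujm,kyoq] -> 13 lines: cmc yjo fbtzz ujm kyoq hzkc hmt ddg gjcg kbb oocqh drbaz abu
Final line 6: hzkc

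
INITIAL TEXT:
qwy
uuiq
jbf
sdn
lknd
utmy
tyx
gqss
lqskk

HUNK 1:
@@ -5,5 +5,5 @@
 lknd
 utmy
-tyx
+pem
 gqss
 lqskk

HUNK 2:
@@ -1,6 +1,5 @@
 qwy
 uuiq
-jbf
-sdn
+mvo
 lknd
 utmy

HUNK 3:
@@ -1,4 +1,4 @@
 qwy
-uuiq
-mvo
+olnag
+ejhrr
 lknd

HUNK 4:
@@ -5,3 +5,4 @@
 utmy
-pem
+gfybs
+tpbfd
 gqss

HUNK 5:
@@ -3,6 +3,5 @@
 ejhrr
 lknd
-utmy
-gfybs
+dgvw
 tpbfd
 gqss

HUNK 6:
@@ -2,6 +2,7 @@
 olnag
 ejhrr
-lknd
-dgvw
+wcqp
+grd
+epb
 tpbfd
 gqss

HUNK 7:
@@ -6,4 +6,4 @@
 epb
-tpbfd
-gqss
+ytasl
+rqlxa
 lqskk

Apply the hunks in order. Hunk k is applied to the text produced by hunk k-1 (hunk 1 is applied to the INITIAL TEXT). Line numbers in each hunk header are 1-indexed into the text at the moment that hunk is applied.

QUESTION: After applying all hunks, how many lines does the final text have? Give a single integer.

Hunk 1: at line 5 remove [tyx] add [pem] -> 9 lines: qwy uuiq jbf sdn lknd utmy pem gqss lqskk
Hunk 2: at line 1 remove [jbf,sdn] add [mvo] -> 8 lines: qwy uuiq mvo lknd utmy pem gqss lqskk
Hunk 3: at line 1 remove [uuiq,mvo] add [olnag,ejhrr] -> 8 lines: qwy olnag ejhrr lknd utmy pem gqss lqskk
Hunk 4: at line 5 remove [pem] add [gfybs,tpbfd] -> 9 lines: qwy olnag ejhrr lknd utmy gfybs tpbfd gqss lqskk
Hunk 5: at line 3 remove [utmy,gfybs] add [dgvw] -> 8 lines: qwy olnag ejhrr lknd dgvw tpbfd gqss lqskk
Hunk 6: at line 2 remove [lknd,dgvw] add [wcqp,grd,epb] -> 9 lines: qwy olnag ejhrr wcqp grd epb tpbfd gqss lqskk
Hunk 7: at line 6 remove [tpbfd,gqss] add [ytasl,rqlxa] -> 9 lines: qwy olnag ejhrr wcqp grd epb ytasl rqlxa lqskk
Final line count: 9

Answer: 9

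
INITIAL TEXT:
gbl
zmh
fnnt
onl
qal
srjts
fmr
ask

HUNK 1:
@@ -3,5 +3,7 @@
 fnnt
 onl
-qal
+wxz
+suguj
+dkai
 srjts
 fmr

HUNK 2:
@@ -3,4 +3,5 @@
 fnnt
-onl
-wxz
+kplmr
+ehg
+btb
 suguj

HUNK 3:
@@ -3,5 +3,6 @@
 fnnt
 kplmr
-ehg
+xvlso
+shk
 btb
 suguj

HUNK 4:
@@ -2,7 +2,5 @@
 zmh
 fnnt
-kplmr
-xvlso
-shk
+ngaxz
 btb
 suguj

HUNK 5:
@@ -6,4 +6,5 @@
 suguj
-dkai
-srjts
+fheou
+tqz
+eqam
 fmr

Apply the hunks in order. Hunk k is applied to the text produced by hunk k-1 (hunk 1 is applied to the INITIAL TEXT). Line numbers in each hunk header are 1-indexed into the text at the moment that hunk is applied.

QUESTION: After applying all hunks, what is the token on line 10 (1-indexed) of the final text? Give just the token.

Answer: fmr

Derivation:
Hunk 1: at line 3 remove [qal] add [wxz,suguj,dkai] -> 10 lines: gbl zmh fnnt onl wxz suguj dkai srjts fmr ask
Hunk 2: at line 3 remove [onl,wxz] add [kplmr,ehg,btb] -> 11 lines: gbl zmh fnnt kplmr ehg btb suguj dkai srjts fmr ask
Hunk 3: at line 3 remove [ehg] add [xvlso,shk] -> 12 lines: gbl zmh fnnt kplmr xvlso shk btb suguj dkai srjts fmr ask
Hunk 4: at line 2 remove [kplmr,xvlso,shk] add [ngaxz] -> 10 lines: gbl zmh fnnt ngaxz btb suguj dkai srjts fmr ask
Hunk 5: at line 6 remove [dkai,srjts] add [fheou,tqz,eqam] -> 11 lines: gbl zmh fnnt ngaxz btb suguj fheou tqz eqam fmr ask
Final line 10: fmr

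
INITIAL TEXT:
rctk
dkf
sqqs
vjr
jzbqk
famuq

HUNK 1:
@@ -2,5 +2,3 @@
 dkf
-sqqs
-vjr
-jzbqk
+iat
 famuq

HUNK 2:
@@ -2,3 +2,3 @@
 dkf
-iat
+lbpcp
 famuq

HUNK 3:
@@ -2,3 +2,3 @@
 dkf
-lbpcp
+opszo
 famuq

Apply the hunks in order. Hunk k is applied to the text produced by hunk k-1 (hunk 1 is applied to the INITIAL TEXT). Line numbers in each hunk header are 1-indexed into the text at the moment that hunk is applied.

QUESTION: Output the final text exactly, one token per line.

Answer: rctk
dkf
opszo
famuq

Derivation:
Hunk 1: at line 2 remove [sqqs,vjr,jzbqk] add [iat] -> 4 lines: rctk dkf iat famuq
Hunk 2: at line 2 remove [iat] add [lbpcp] -> 4 lines: rctk dkf lbpcp famuq
Hunk 3: at line 2 remove [lbpcp] add [opszo] -> 4 lines: rctk dkf opszo famuq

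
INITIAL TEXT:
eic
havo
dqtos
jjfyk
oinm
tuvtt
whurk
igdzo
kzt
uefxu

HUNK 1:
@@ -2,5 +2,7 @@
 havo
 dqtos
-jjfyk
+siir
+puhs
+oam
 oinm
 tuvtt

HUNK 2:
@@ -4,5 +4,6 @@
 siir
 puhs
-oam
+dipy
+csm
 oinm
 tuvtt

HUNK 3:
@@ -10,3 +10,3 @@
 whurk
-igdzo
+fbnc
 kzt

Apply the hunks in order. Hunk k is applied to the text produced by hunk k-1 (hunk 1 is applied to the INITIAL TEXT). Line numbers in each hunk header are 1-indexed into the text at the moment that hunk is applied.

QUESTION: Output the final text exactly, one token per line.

Hunk 1: at line 2 remove [jjfyk] add [siir,puhs,oam] -> 12 lines: eic havo dqtos siir puhs oam oinm tuvtt whurk igdzo kzt uefxu
Hunk 2: at line 4 remove [oam] add [dipy,csm] -> 13 lines: eic havo dqtos siir puhs dipy csm oinm tuvtt whurk igdzo kzt uefxu
Hunk 3: at line 10 remove [igdzo] add [fbnc] -> 13 lines: eic havo dqtos siir puhs dipy csm oinm tuvtt whurk fbnc kzt uefxu

Answer: eic
havo
dqtos
siir
puhs
dipy
csm
oinm
tuvtt
whurk
fbnc
kzt
uefxu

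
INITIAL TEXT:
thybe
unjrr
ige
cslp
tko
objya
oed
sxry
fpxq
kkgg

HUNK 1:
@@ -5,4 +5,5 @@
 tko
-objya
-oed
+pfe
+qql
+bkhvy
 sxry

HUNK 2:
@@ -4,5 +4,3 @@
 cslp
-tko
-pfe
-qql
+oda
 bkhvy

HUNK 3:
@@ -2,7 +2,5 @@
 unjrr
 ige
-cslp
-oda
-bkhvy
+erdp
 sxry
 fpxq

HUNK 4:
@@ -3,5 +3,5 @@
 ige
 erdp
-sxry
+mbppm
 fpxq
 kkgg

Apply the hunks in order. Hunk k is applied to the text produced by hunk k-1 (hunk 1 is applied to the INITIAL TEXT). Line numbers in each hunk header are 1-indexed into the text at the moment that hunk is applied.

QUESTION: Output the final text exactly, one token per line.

Answer: thybe
unjrr
ige
erdp
mbppm
fpxq
kkgg

Derivation:
Hunk 1: at line 5 remove [objya,oed] add [pfe,qql,bkhvy] -> 11 lines: thybe unjrr ige cslp tko pfe qql bkhvy sxry fpxq kkgg
Hunk 2: at line 4 remove [tko,pfe,qql] add [oda] -> 9 lines: thybe unjrr ige cslp oda bkhvy sxry fpxq kkgg
Hunk 3: at line 2 remove [cslp,oda,bkhvy] add [erdp] -> 7 lines: thybe unjrr ige erdp sxry fpxq kkgg
Hunk 4: at line 3 remove [sxry] add [mbppm] -> 7 lines: thybe unjrr ige erdp mbppm fpxq kkgg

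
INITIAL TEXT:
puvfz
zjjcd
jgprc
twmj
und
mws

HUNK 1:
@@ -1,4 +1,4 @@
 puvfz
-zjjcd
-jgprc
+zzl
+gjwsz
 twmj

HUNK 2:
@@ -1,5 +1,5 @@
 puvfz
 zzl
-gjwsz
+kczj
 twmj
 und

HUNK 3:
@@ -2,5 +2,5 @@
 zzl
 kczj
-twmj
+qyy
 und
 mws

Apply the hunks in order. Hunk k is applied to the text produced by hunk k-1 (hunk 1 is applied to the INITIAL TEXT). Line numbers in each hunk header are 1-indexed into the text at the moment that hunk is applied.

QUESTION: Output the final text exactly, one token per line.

Hunk 1: at line 1 remove [zjjcd,jgprc] add [zzl,gjwsz] -> 6 lines: puvfz zzl gjwsz twmj und mws
Hunk 2: at line 1 remove [gjwsz] add [kczj] -> 6 lines: puvfz zzl kczj twmj und mws
Hunk 3: at line 2 remove [twmj] add [qyy] -> 6 lines: puvfz zzl kczj qyy und mws

Answer: puvfz
zzl
kczj
qyy
und
mws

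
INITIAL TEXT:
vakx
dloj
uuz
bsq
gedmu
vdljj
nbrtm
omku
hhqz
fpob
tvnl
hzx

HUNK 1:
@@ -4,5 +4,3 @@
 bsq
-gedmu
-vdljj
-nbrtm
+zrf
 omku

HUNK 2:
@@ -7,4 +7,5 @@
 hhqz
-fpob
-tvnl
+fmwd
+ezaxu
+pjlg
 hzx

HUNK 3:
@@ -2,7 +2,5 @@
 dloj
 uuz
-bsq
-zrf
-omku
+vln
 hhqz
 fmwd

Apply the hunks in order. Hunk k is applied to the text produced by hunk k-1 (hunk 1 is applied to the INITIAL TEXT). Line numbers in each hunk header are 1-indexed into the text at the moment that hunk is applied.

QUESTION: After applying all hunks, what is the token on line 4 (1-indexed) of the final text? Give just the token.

Answer: vln

Derivation:
Hunk 1: at line 4 remove [gedmu,vdljj,nbrtm] add [zrf] -> 10 lines: vakx dloj uuz bsq zrf omku hhqz fpob tvnl hzx
Hunk 2: at line 7 remove [fpob,tvnl] add [fmwd,ezaxu,pjlg] -> 11 lines: vakx dloj uuz bsq zrf omku hhqz fmwd ezaxu pjlg hzx
Hunk 3: at line 2 remove [bsq,zrf,omku] add [vln] -> 9 lines: vakx dloj uuz vln hhqz fmwd ezaxu pjlg hzx
Final line 4: vln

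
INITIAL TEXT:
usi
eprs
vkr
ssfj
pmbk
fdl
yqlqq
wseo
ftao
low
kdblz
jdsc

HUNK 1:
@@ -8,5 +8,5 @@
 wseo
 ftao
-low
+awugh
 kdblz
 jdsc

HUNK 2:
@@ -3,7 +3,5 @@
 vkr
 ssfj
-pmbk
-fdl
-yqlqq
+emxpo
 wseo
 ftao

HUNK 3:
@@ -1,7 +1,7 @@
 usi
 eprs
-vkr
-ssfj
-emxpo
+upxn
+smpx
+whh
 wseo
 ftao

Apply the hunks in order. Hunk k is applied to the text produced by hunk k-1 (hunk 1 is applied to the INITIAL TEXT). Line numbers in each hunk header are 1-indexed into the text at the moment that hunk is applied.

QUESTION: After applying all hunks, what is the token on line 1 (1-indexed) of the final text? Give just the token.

Hunk 1: at line 8 remove [low] add [awugh] -> 12 lines: usi eprs vkr ssfj pmbk fdl yqlqq wseo ftao awugh kdblz jdsc
Hunk 2: at line 3 remove [pmbk,fdl,yqlqq] add [emxpo] -> 10 lines: usi eprs vkr ssfj emxpo wseo ftao awugh kdblz jdsc
Hunk 3: at line 1 remove [vkr,ssfj,emxpo] add [upxn,smpx,whh] -> 10 lines: usi eprs upxn smpx whh wseo ftao awugh kdblz jdsc
Final line 1: usi

Answer: usi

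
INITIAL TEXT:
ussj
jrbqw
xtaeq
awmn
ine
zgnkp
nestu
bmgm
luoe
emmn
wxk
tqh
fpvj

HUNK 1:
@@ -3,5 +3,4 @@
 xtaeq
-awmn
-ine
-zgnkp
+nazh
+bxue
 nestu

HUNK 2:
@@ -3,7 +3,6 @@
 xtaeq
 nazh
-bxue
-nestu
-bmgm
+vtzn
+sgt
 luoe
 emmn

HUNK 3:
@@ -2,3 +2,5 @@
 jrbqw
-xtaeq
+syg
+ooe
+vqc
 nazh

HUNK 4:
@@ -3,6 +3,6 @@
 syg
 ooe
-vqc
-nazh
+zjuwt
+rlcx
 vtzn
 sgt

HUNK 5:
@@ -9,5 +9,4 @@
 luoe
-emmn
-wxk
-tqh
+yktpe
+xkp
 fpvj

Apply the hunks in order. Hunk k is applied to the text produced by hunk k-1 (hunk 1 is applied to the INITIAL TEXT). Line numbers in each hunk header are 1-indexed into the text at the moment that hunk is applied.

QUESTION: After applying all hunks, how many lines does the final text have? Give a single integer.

Hunk 1: at line 3 remove [awmn,ine,zgnkp] add [nazh,bxue] -> 12 lines: ussj jrbqw xtaeq nazh bxue nestu bmgm luoe emmn wxk tqh fpvj
Hunk 2: at line 3 remove [bxue,nestu,bmgm] add [vtzn,sgt] -> 11 lines: ussj jrbqw xtaeq nazh vtzn sgt luoe emmn wxk tqh fpvj
Hunk 3: at line 2 remove [xtaeq] add [syg,ooe,vqc] -> 13 lines: ussj jrbqw syg ooe vqc nazh vtzn sgt luoe emmn wxk tqh fpvj
Hunk 4: at line 3 remove [vqc,nazh] add [zjuwt,rlcx] -> 13 lines: ussj jrbqw syg ooe zjuwt rlcx vtzn sgt luoe emmn wxk tqh fpvj
Hunk 5: at line 9 remove [emmn,wxk,tqh] add [yktpe,xkp] -> 12 lines: ussj jrbqw syg ooe zjuwt rlcx vtzn sgt luoe yktpe xkp fpvj
Final line count: 12

Answer: 12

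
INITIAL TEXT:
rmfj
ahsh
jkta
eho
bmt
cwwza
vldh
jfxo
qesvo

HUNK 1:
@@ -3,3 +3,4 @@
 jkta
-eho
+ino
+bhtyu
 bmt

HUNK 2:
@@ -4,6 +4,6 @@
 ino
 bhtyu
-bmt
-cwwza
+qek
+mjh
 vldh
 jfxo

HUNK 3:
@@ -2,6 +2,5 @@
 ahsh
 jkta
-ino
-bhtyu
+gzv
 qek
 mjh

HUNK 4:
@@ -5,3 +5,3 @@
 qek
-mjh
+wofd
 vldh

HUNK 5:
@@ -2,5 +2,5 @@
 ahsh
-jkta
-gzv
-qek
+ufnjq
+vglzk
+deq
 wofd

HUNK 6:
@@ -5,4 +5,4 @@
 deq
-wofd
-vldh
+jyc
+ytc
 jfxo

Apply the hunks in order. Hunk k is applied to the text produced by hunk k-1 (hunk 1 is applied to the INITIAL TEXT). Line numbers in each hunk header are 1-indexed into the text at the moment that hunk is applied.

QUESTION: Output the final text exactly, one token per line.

Hunk 1: at line 3 remove [eho] add [ino,bhtyu] -> 10 lines: rmfj ahsh jkta ino bhtyu bmt cwwza vldh jfxo qesvo
Hunk 2: at line 4 remove [bmt,cwwza] add [qek,mjh] -> 10 lines: rmfj ahsh jkta ino bhtyu qek mjh vldh jfxo qesvo
Hunk 3: at line 2 remove [ino,bhtyu] add [gzv] -> 9 lines: rmfj ahsh jkta gzv qek mjh vldh jfxo qesvo
Hunk 4: at line 5 remove [mjh] add [wofd] -> 9 lines: rmfj ahsh jkta gzv qek wofd vldh jfxo qesvo
Hunk 5: at line 2 remove [jkta,gzv,qek] add [ufnjq,vglzk,deq] -> 9 lines: rmfj ahsh ufnjq vglzk deq wofd vldh jfxo qesvo
Hunk 6: at line 5 remove [wofd,vldh] add [jyc,ytc] -> 9 lines: rmfj ahsh ufnjq vglzk deq jyc ytc jfxo qesvo

Answer: rmfj
ahsh
ufnjq
vglzk
deq
jyc
ytc
jfxo
qesvo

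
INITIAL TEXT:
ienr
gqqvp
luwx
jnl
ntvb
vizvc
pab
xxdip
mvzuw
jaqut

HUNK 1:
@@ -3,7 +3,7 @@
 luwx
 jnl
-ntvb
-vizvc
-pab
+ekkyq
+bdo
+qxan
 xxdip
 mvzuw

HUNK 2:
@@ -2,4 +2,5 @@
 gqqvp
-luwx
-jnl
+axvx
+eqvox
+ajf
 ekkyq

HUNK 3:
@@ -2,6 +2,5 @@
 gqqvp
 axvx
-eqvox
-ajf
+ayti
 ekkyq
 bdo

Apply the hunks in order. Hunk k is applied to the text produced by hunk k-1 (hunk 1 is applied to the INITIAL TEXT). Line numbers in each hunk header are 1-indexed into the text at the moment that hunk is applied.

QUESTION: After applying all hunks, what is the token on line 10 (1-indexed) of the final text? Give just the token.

Answer: jaqut

Derivation:
Hunk 1: at line 3 remove [ntvb,vizvc,pab] add [ekkyq,bdo,qxan] -> 10 lines: ienr gqqvp luwx jnl ekkyq bdo qxan xxdip mvzuw jaqut
Hunk 2: at line 2 remove [luwx,jnl] add [axvx,eqvox,ajf] -> 11 lines: ienr gqqvp axvx eqvox ajf ekkyq bdo qxan xxdip mvzuw jaqut
Hunk 3: at line 2 remove [eqvox,ajf] add [ayti] -> 10 lines: ienr gqqvp axvx ayti ekkyq bdo qxan xxdip mvzuw jaqut
Final line 10: jaqut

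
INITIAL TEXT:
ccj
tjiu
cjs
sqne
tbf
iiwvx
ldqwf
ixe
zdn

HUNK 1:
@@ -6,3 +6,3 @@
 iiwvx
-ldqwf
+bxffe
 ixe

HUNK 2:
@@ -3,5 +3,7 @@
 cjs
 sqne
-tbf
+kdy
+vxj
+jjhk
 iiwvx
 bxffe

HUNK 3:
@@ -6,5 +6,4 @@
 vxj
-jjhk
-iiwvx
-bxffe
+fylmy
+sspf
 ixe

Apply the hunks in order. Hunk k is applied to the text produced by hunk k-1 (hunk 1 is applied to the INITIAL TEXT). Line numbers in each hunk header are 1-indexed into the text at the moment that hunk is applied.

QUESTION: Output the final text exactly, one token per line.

Answer: ccj
tjiu
cjs
sqne
kdy
vxj
fylmy
sspf
ixe
zdn

Derivation:
Hunk 1: at line 6 remove [ldqwf] add [bxffe] -> 9 lines: ccj tjiu cjs sqne tbf iiwvx bxffe ixe zdn
Hunk 2: at line 3 remove [tbf] add [kdy,vxj,jjhk] -> 11 lines: ccj tjiu cjs sqne kdy vxj jjhk iiwvx bxffe ixe zdn
Hunk 3: at line 6 remove [jjhk,iiwvx,bxffe] add [fylmy,sspf] -> 10 lines: ccj tjiu cjs sqne kdy vxj fylmy sspf ixe zdn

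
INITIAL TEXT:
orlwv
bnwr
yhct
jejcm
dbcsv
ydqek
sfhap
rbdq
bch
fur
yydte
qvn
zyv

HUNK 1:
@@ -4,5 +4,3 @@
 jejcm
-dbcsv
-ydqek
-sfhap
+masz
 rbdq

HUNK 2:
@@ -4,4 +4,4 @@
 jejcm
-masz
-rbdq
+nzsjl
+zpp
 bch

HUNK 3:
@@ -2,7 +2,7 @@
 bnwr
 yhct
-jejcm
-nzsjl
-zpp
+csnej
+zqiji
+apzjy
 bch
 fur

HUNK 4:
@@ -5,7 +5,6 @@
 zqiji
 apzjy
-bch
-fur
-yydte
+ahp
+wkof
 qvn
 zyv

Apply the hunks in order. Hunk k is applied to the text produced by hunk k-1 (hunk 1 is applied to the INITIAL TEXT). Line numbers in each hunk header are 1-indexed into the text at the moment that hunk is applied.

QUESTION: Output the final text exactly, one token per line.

Answer: orlwv
bnwr
yhct
csnej
zqiji
apzjy
ahp
wkof
qvn
zyv

Derivation:
Hunk 1: at line 4 remove [dbcsv,ydqek,sfhap] add [masz] -> 11 lines: orlwv bnwr yhct jejcm masz rbdq bch fur yydte qvn zyv
Hunk 2: at line 4 remove [masz,rbdq] add [nzsjl,zpp] -> 11 lines: orlwv bnwr yhct jejcm nzsjl zpp bch fur yydte qvn zyv
Hunk 3: at line 2 remove [jejcm,nzsjl,zpp] add [csnej,zqiji,apzjy] -> 11 lines: orlwv bnwr yhct csnej zqiji apzjy bch fur yydte qvn zyv
Hunk 4: at line 5 remove [bch,fur,yydte] add [ahp,wkof] -> 10 lines: orlwv bnwr yhct csnej zqiji apzjy ahp wkof qvn zyv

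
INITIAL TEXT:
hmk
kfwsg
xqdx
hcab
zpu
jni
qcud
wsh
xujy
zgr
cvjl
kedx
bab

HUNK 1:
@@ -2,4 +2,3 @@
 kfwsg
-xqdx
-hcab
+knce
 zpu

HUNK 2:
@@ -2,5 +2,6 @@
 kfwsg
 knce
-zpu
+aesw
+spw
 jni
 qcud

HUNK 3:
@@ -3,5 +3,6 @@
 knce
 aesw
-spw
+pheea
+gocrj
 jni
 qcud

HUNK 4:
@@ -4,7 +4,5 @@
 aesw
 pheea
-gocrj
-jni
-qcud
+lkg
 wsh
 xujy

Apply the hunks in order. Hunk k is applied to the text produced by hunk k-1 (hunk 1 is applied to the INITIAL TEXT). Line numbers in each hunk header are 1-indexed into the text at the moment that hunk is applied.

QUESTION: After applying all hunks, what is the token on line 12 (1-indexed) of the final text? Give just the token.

Hunk 1: at line 2 remove [xqdx,hcab] add [knce] -> 12 lines: hmk kfwsg knce zpu jni qcud wsh xujy zgr cvjl kedx bab
Hunk 2: at line 2 remove [zpu] add [aesw,spw] -> 13 lines: hmk kfwsg knce aesw spw jni qcud wsh xujy zgr cvjl kedx bab
Hunk 3: at line 3 remove [spw] add [pheea,gocrj] -> 14 lines: hmk kfwsg knce aesw pheea gocrj jni qcud wsh xujy zgr cvjl kedx bab
Hunk 4: at line 4 remove [gocrj,jni,qcud] add [lkg] -> 12 lines: hmk kfwsg knce aesw pheea lkg wsh xujy zgr cvjl kedx bab
Final line 12: bab

Answer: bab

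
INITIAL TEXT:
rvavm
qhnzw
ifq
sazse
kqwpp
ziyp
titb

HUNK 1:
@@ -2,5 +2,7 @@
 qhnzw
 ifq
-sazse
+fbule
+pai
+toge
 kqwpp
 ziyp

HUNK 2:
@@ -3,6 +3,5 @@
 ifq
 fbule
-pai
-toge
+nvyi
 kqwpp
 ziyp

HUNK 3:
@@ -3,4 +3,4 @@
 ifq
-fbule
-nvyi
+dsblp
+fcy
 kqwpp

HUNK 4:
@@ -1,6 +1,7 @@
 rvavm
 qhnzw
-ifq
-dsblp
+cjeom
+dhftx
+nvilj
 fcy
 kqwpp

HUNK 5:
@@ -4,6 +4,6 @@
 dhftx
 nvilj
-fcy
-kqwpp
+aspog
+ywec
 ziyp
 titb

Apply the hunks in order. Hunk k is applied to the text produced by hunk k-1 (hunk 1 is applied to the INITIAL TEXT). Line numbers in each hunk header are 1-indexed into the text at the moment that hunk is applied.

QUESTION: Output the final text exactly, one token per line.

Hunk 1: at line 2 remove [sazse] add [fbule,pai,toge] -> 9 lines: rvavm qhnzw ifq fbule pai toge kqwpp ziyp titb
Hunk 2: at line 3 remove [pai,toge] add [nvyi] -> 8 lines: rvavm qhnzw ifq fbule nvyi kqwpp ziyp titb
Hunk 3: at line 3 remove [fbule,nvyi] add [dsblp,fcy] -> 8 lines: rvavm qhnzw ifq dsblp fcy kqwpp ziyp titb
Hunk 4: at line 1 remove [ifq,dsblp] add [cjeom,dhftx,nvilj] -> 9 lines: rvavm qhnzw cjeom dhftx nvilj fcy kqwpp ziyp titb
Hunk 5: at line 4 remove [fcy,kqwpp] add [aspog,ywec] -> 9 lines: rvavm qhnzw cjeom dhftx nvilj aspog ywec ziyp titb

Answer: rvavm
qhnzw
cjeom
dhftx
nvilj
aspog
ywec
ziyp
titb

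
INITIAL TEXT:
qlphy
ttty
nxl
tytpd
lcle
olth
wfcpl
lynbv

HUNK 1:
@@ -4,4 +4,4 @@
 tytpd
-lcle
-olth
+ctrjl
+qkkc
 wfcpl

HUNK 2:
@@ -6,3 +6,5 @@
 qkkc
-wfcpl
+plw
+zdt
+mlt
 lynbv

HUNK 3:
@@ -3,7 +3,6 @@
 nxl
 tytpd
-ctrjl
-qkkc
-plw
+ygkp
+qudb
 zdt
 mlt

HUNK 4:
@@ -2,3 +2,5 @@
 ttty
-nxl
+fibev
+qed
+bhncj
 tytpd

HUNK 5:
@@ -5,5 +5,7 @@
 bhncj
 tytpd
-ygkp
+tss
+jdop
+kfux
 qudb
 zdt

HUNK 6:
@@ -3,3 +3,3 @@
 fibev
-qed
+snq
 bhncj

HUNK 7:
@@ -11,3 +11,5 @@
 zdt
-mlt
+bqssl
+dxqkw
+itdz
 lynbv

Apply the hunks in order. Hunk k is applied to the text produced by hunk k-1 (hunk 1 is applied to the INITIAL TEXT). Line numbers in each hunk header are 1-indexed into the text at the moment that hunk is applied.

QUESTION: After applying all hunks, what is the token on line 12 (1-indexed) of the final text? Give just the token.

Answer: bqssl

Derivation:
Hunk 1: at line 4 remove [lcle,olth] add [ctrjl,qkkc] -> 8 lines: qlphy ttty nxl tytpd ctrjl qkkc wfcpl lynbv
Hunk 2: at line 6 remove [wfcpl] add [plw,zdt,mlt] -> 10 lines: qlphy ttty nxl tytpd ctrjl qkkc plw zdt mlt lynbv
Hunk 3: at line 3 remove [ctrjl,qkkc,plw] add [ygkp,qudb] -> 9 lines: qlphy ttty nxl tytpd ygkp qudb zdt mlt lynbv
Hunk 4: at line 2 remove [nxl] add [fibev,qed,bhncj] -> 11 lines: qlphy ttty fibev qed bhncj tytpd ygkp qudb zdt mlt lynbv
Hunk 5: at line 5 remove [ygkp] add [tss,jdop,kfux] -> 13 lines: qlphy ttty fibev qed bhncj tytpd tss jdop kfux qudb zdt mlt lynbv
Hunk 6: at line 3 remove [qed] add [snq] -> 13 lines: qlphy ttty fibev snq bhncj tytpd tss jdop kfux qudb zdt mlt lynbv
Hunk 7: at line 11 remove [mlt] add [bqssl,dxqkw,itdz] -> 15 lines: qlphy ttty fibev snq bhncj tytpd tss jdop kfux qudb zdt bqssl dxqkw itdz lynbv
Final line 12: bqssl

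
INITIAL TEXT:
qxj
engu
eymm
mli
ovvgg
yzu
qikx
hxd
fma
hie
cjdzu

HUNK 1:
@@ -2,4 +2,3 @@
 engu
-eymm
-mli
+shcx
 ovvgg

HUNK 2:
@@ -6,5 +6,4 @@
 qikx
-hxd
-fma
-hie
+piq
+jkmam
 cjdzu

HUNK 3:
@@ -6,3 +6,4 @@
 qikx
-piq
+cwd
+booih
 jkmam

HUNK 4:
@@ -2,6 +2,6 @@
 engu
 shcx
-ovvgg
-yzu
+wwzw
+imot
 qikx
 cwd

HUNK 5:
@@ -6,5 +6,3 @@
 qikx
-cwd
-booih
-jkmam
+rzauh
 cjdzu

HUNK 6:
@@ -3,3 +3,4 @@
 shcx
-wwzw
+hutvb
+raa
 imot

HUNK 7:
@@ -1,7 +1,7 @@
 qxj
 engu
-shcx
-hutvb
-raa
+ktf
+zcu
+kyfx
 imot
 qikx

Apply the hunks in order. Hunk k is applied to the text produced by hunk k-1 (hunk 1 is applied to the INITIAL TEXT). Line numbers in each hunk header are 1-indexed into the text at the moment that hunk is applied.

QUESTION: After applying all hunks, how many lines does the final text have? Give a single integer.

Hunk 1: at line 2 remove [eymm,mli] add [shcx] -> 10 lines: qxj engu shcx ovvgg yzu qikx hxd fma hie cjdzu
Hunk 2: at line 6 remove [hxd,fma,hie] add [piq,jkmam] -> 9 lines: qxj engu shcx ovvgg yzu qikx piq jkmam cjdzu
Hunk 3: at line 6 remove [piq] add [cwd,booih] -> 10 lines: qxj engu shcx ovvgg yzu qikx cwd booih jkmam cjdzu
Hunk 4: at line 2 remove [ovvgg,yzu] add [wwzw,imot] -> 10 lines: qxj engu shcx wwzw imot qikx cwd booih jkmam cjdzu
Hunk 5: at line 6 remove [cwd,booih,jkmam] add [rzauh] -> 8 lines: qxj engu shcx wwzw imot qikx rzauh cjdzu
Hunk 6: at line 3 remove [wwzw] add [hutvb,raa] -> 9 lines: qxj engu shcx hutvb raa imot qikx rzauh cjdzu
Hunk 7: at line 1 remove [shcx,hutvb,raa] add [ktf,zcu,kyfx] -> 9 lines: qxj engu ktf zcu kyfx imot qikx rzauh cjdzu
Final line count: 9

Answer: 9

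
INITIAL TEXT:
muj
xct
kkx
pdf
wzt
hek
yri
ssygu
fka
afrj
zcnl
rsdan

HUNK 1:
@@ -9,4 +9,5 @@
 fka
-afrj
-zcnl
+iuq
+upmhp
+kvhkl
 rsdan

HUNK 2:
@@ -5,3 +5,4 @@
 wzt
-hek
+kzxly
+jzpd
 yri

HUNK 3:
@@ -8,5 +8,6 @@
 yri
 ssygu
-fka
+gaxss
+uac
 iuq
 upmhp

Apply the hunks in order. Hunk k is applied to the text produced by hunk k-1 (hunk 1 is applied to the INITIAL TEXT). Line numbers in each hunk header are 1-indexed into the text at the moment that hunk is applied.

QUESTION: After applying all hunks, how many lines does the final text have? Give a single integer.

Hunk 1: at line 9 remove [afrj,zcnl] add [iuq,upmhp,kvhkl] -> 13 lines: muj xct kkx pdf wzt hek yri ssygu fka iuq upmhp kvhkl rsdan
Hunk 2: at line 5 remove [hek] add [kzxly,jzpd] -> 14 lines: muj xct kkx pdf wzt kzxly jzpd yri ssygu fka iuq upmhp kvhkl rsdan
Hunk 3: at line 8 remove [fka] add [gaxss,uac] -> 15 lines: muj xct kkx pdf wzt kzxly jzpd yri ssygu gaxss uac iuq upmhp kvhkl rsdan
Final line count: 15

Answer: 15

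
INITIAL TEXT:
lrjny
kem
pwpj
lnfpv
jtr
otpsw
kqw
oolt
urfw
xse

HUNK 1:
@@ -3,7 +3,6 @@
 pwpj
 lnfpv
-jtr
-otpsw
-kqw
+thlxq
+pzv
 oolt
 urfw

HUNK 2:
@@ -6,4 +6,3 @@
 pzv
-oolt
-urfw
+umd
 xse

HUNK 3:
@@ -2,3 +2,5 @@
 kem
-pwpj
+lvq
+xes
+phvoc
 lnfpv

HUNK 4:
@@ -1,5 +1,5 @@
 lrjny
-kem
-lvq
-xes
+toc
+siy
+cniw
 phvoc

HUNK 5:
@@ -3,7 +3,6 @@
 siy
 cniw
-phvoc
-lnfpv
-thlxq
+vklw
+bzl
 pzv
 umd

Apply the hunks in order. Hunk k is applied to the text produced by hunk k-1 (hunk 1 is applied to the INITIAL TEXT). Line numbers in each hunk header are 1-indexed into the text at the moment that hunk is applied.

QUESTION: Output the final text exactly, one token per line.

Hunk 1: at line 3 remove [jtr,otpsw,kqw] add [thlxq,pzv] -> 9 lines: lrjny kem pwpj lnfpv thlxq pzv oolt urfw xse
Hunk 2: at line 6 remove [oolt,urfw] add [umd] -> 8 lines: lrjny kem pwpj lnfpv thlxq pzv umd xse
Hunk 3: at line 2 remove [pwpj] add [lvq,xes,phvoc] -> 10 lines: lrjny kem lvq xes phvoc lnfpv thlxq pzv umd xse
Hunk 4: at line 1 remove [kem,lvq,xes] add [toc,siy,cniw] -> 10 lines: lrjny toc siy cniw phvoc lnfpv thlxq pzv umd xse
Hunk 5: at line 3 remove [phvoc,lnfpv,thlxq] add [vklw,bzl] -> 9 lines: lrjny toc siy cniw vklw bzl pzv umd xse

Answer: lrjny
toc
siy
cniw
vklw
bzl
pzv
umd
xse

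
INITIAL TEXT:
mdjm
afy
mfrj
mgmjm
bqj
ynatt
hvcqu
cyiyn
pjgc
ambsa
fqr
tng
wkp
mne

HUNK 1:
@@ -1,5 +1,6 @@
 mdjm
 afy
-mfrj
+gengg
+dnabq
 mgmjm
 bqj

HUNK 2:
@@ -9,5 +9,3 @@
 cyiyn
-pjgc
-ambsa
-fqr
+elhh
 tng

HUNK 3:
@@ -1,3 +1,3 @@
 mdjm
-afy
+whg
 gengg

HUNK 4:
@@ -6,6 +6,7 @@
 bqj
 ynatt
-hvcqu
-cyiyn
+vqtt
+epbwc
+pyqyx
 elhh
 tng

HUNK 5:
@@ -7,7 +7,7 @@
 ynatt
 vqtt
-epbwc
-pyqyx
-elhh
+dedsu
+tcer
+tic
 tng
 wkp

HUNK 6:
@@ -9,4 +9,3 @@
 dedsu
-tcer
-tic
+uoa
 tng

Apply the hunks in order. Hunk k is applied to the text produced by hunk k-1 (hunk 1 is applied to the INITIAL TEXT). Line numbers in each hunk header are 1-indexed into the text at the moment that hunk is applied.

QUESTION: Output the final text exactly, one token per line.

Answer: mdjm
whg
gengg
dnabq
mgmjm
bqj
ynatt
vqtt
dedsu
uoa
tng
wkp
mne

Derivation:
Hunk 1: at line 1 remove [mfrj] add [gengg,dnabq] -> 15 lines: mdjm afy gengg dnabq mgmjm bqj ynatt hvcqu cyiyn pjgc ambsa fqr tng wkp mne
Hunk 2: at line 9 remove [pjgc,ambsa,fqr] add [elhh] -> 13 lines: mdjm afy gengg dnabq mgmjm bqj ynatt hvcqu cyiyn elhh tng wkp mne
Hunk 3: at line 1 remove [afy] add [whg] -> 13 lines: mdjm whg gengg dnabq mgmjm bqj ynatt hvcqu cyiyn elhh tng wkp mne
Hunk 4: at line 6 remove [hvcqu,cyiyn] add [vqtt,epbwc,pyqyx] -> 14 lines: mdjm whg gengg dnabq mgmjm bqj ynatt vqtt epbwc pyqyx elhh tng wkp mne
Hunk 5: at line 7 remove [epbwc,pyqyx,elhh] add [dedsu,tcer,tic] -> 14 lines: mdjm whg gengg dnabq mgmjm bqj ynatt vqtt dedsu tcer tic tng wkp mne
Hunk 6: at line 9 remove [tcer,tic] add [uoa] -> 13 lines: mdjm whg gengg dnabq mgmjm bqj ynatt vqtt dedsu uoa tng wkp mne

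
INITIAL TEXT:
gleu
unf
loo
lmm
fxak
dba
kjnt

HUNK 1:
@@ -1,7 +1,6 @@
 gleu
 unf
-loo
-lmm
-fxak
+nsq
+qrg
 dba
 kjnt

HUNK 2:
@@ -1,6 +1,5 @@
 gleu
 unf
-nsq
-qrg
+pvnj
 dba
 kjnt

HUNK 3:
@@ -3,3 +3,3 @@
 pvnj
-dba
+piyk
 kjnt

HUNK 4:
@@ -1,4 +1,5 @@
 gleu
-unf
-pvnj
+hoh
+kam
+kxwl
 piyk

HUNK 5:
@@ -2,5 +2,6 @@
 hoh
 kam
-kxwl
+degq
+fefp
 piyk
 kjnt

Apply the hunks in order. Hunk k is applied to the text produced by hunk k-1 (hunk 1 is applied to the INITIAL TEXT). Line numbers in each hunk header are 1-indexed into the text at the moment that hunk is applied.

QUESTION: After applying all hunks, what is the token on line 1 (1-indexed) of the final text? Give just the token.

Answer: gleu

Derivation:
Hunk 1: at line 1 remove [loo,lmm,fxak] add [nsq,qrg] -> 6 lines: gleu unf nsq qrg dba kjnt
Hunk 2: at line 1 remove [nsq,qrg] add [pvnj] -> 5 lines: gleu unf pvnj dba kjnt
Hunk 3: at line 3 remove [dba] add [piyk] -> 5 lines: gleu unf pvnj piyk kjnt
Hunk 4: at line 1 remove [unf,pvnj] add [hoh,kam,kxwl] -> 6 lines: gleu hoh kam kxwl piyk kjnt
Hunk 5: at line 2 remove [kxwl] add [degq,fefp] -> 7 lines: gleu hoh kam degq fefp piyk kjnt
Final line 1: gleu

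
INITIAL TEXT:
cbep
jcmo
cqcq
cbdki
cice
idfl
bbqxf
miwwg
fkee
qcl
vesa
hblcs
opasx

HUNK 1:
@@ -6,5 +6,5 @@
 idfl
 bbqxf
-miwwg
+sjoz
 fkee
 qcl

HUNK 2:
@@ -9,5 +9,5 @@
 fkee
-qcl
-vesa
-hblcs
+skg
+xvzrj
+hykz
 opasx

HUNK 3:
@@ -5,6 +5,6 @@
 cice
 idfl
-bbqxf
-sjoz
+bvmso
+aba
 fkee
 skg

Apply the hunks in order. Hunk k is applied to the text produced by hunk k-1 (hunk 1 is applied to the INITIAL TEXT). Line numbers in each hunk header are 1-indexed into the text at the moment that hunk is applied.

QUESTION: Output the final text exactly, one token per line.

Answer: cbep
jcmo
cqcq
cbdki
cice
idfl
bvmso
aba
fkee
skg
xvzrj
hykz
opasx

Derivation:
Hunk 1: at line 6 remove [miwwg] add [sjoz] -> 13 lines: cbep jcmo cqcq cbdki cice idfl bbqxf sjoz fkee qcl vesa hblcs opasx
Hunk 2: at line 9 remove [qcl,vesa,hblcs] add [skg,xvzrj,hykz] -> 13 lines: cbep jcmo cqcq cbdki cice idfl bbqxf sjoz fkee skg xvzrj hykz opasx
Hunk 3: at line 5 remove [bbqxf,sjoz] add [bvmso,aba] -> 13 lines: cbep jcmo cqcq cbdki cice idfl bvmso aba fkee skg xvzrj hykz opasx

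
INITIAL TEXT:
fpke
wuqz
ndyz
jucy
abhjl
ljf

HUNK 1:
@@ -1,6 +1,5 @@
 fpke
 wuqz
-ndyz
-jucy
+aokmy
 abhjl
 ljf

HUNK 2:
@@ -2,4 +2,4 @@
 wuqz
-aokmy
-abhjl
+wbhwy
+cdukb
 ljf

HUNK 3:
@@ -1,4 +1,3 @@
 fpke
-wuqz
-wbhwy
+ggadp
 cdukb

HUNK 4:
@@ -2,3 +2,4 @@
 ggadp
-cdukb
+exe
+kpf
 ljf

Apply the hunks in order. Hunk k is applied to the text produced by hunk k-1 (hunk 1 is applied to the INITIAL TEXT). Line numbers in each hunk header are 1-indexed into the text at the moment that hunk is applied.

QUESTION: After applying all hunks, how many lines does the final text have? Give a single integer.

Answer: 5

Derivation:
Hunk 1: at line 1 remove [ndyz,jucy] add [aokmy] -> 5 lines: fpke wuqz aokmy abhjl ljf
Hunk 2: at line 2 remove [aokmy,abhjl] add [wbhwy,cdukb] -> 5 lines: fpke wuqz wbhwy cdukb ljf
Hunk 3: at line 1 remove [wuqz,wbhwy] add [ggadp] -> 4 lines: fpke ggadp cdukb ljf
Hunk 4: at line 2 remove [cdukb] add [exe,kpf] -> 5 lines: fpke ggadp exe kpf ljf
Final line count: 5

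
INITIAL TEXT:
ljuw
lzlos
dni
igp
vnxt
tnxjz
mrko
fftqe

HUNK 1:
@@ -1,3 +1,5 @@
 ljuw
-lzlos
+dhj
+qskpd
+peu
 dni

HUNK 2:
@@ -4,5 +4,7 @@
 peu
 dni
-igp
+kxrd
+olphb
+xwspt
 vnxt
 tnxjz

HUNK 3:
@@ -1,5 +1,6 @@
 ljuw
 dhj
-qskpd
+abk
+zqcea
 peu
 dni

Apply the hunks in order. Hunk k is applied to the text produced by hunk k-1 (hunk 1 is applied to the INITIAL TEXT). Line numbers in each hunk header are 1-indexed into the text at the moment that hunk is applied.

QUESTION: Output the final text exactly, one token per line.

Hunk 1: at line 1 remove [lzlos] add [dhj,qskpd,peu] -> 10 lines: ljuw dhj qskpd peu dni igp vnxt tnxjz mrko fftqe
Hunk 2: at line 4 remove [igp] add [kxrd,olphb,xwspt] -> 12 lines: ljuw dhj qskpd peu dni kxrd olphb xwspt vnxt tnxjz mrko fftqe
Hunk 3: at line 1 remove [qskpd] add [abk,zqcea] -> 13 lines: ljuw dhj abk zqcea peu dni kxrd olphb xwspt vnxt tnxjz mrko fftqe

Answer: ljuw
dhj
abk
zqcea
peu
dni
kxrd
olphb
xwspt
vnxt
tnxjz
mrko
fftqe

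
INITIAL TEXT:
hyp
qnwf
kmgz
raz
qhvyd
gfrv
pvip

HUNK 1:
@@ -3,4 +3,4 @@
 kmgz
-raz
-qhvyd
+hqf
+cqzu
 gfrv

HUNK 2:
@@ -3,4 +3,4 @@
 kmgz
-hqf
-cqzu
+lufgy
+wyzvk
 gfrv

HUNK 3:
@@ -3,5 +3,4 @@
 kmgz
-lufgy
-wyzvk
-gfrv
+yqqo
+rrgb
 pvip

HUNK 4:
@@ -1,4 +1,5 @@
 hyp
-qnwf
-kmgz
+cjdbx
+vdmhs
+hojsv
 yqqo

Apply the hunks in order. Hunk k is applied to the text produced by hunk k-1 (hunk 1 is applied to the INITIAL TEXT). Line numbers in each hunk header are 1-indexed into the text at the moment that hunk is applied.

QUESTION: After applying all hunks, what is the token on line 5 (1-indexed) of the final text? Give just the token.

Answer: yqqo

Derivation:
Hunk 1: at line 3 remove [raz,qhvyd] add [hqf,cqzu] -> 7 lines: hyp qnwf kmgz hqf cqzu gfrv pvip
Hunk 2: at line 3 remove [hqf,cqzu] add [lufgy,wyzvk] -> 7 lines: hyp qnwf kmgz lufgy wyzvk gfrv pvip
Hunk 3: at line 3 remove [lufgy,wyzvk,gfrv] add [yqqo,rrgb] -> 6 lines: hyp qnwf kmgz yqqo rrgb pvip
Hunk 4: at line 1 remove [qnwf,kmgz] add [cjdbx,vdmhs,hojsv] -> 7 lines: hyp cjdbx vdmhs hojsv yqqo rrgb pvip
Final line 5: yqqo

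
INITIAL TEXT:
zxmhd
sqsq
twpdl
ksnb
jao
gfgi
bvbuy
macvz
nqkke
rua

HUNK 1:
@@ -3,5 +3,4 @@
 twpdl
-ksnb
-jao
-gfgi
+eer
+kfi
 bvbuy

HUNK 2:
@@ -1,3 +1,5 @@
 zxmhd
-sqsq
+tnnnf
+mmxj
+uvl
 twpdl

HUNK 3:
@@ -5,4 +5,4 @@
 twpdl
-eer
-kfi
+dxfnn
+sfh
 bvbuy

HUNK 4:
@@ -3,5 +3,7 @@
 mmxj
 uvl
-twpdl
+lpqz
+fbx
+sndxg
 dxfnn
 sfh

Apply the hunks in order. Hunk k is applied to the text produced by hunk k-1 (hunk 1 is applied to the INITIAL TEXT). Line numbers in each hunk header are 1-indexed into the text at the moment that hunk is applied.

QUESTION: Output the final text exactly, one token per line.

Answer: zxmhd
tnnnf
mmxj
uvl
lpqz
fbx
sndxg
dxfnn
sfh
bvbuy
macvz
nqkke
rua

Derivation:
Hunk 1: at line 3 remove [ksnb,jao,gfgi] add [eer,kfi] -> 9 lines: zxmhd sqsq twpdl eer kfi bvbuy macvz nqkke rua
Hunk 2: at line 1 remove [sqsq] add [tnnnf,mmxj,uvl] -> 11 lines: zxmhd tnnnf mmxj uvl twpdl eer kfi bvbuy macvz nqkke rua
Hunk 3: at line 5 remove [eer,kfi] add [dxfnn,sfh] -> 11 lines: zxmhd tnnnf mmxj uvl twpdl dxfnn sfh bvbuy macvz nqkke rua
Hunk 4: at line 3 remove [twpdl] add [lpqz,fbx,sndxg] -> 13 lines: zxmhd tnnnf mmxj uvl lpqz fbx sndxg dxfnn sfh bvbuy macvz nqkke rua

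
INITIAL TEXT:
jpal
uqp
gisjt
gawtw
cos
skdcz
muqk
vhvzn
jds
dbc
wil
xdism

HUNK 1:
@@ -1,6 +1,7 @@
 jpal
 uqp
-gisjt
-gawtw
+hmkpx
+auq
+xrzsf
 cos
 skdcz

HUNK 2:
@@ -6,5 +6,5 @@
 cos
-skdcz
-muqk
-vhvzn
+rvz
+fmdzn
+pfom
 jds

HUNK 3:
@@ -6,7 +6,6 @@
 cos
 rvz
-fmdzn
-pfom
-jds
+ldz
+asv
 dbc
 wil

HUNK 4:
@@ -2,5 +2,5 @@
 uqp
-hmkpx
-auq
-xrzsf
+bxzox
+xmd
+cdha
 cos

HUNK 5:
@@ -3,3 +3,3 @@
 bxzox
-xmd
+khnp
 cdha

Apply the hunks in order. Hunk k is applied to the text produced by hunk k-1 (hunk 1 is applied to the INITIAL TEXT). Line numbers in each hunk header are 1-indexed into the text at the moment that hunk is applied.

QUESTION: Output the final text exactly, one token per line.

Hunk 1: at line 1 remove [gisjt,gawtw] add [hmkpx,auq,xrzsf] -> 13 lines: jpal uqp hmkpx auq xrzsf cos skdcz muqk vhvzn jds dbc wil xdism
Hunk 2: at line 6 remove [skdcz,muqk,vhvzn] add [rvz,fmdzn,pfom] -> 13 lines: jpal uqp hmkpx auq xrzsf cos rvz fmdzn pfom jds dbc wil xdism
Hunk 3: at line 6 remove [fmdzn,pfom,jds] add [ldz,asv] -> 12 lines: jpal uqp hmkpx auq xrzsf cos rvz ldz asv dbc wil xdism
Hunk 4: at line 2 remove [hmkpx,auq,xrzsf] add [bxzox,xmd,cdha] -> 12 lines: jpal uqp bxzox xmd cdha cos rvz ldz asv dbc wil xdism
Hunk 5: at line 3 remove [xmd] add [khnp] -> 12 lines: jpal uqp bxzox khnp cdha cos rvz ldz asv dbc wil xdism

Answer: jpal
uqp
bxzox
khnp
cdha
cos
rvz
ldz
asv
dbc
wil
xdism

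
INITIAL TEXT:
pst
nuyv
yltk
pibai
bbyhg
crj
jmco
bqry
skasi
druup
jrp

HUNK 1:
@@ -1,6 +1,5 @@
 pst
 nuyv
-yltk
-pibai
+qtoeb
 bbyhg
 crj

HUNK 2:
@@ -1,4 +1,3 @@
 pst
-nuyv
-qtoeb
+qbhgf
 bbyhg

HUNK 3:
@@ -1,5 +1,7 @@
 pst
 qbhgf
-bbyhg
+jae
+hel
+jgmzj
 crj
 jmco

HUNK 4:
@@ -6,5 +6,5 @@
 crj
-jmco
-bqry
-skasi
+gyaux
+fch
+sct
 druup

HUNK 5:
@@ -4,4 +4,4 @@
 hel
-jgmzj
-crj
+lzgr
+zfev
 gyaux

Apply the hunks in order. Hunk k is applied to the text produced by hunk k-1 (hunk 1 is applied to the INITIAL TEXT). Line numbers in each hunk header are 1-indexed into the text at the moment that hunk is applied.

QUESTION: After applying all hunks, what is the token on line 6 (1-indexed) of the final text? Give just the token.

Answer: zfev

Derivation:
Hunk 1: at line 1 remove [yltk,pibai] add [qtoeb] -> 10 lines: pst nuyv qtoeb bbyhg crj jmco bqry skasi druup jrp
Hunk 2: at line 1 remove [nuyv,qtoeb] add [qbhgf] -> 9 lines: pst qbhgf bbyhg crj jmco bqry skasi druup jrp
Hunk 3: at line 1 remove [bbyhg] add [jae,hel,jgmzj] -> 11 lines: pst qbhgf jae hel jgmzj crj jmco bqry skasi druup jrp
Hunk 4: at line 6 remove [jmco,bqry,skasi] add [gyaux,fch,sct] -> 11 lines: pst qbhgf jae hel jgmzj crj gyaux fch sct druup jrp
Hunk 5: at line 4 remove [jgmzj,crj] add [lzgr,zfev] -> 11 lines: pst qbhgf jae hel lzgr zfev gyaux fch sct druup jrp
Final line 6: zfev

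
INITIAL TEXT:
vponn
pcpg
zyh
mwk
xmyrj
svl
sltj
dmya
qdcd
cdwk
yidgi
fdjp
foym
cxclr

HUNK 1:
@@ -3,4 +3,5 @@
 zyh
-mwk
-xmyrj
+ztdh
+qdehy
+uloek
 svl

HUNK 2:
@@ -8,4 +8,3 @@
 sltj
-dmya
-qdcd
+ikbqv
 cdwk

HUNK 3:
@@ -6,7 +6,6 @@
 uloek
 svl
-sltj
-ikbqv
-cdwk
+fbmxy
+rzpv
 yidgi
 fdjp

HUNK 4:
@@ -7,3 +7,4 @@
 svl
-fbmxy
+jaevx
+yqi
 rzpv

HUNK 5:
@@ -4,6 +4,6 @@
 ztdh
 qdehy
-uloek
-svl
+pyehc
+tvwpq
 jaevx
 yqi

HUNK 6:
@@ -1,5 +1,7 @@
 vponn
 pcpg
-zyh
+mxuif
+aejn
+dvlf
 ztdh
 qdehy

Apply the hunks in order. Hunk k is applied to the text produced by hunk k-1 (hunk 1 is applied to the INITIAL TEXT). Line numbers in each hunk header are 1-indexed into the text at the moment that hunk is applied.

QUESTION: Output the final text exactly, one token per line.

Answer: vponn
pcpg
mxuif
aejn
dvlf
ztdh
qdehy
pyehc
tvwpq
jaevx
yqi
rzpv
yidgi
fdjp
foym
cxclr

Derivation:
Hunk 1: at line 3 remove [mwk,xmyrj] add [ztdh,qdehy,uloek] -> 15 lines: vponn pcpg zyh ztdh qdehy uloek svl sltj dmya qdcd cdwk yidgi fdjp foym cxclr
Hunk 2: at line 8 remove [dmya,qdcd] add [ikbqv] -> 14 lines: vponn pcpg zyh ztdh qdehy uloek svl sltj ikbqv cdwk yidgi fdjp foym cxclr
Hunk 3: at line 6 remove [sltj,ikbqv,cdwk] add [fbmxy,rzpv] -> 13 lines: vponn pcpg zyh ztdh qdehy uloek svl fbmxy rzpv yidgi fdjp foym cxclr
Hunk 4: at line 7 remove [fbmxy] add [jaevx,yqi] -> 14 lines: vponn pcpg zyh ztdh qdehy uloek svl jaevx yqi rzpv yidgi fdjp foym cxclr
Hunk 5: at line 4 remove [uloek,svl] add [pyehc,tvwpq] -> 14 lines: vponn pcpg zyh ztdh qdehy pyehc tvwpq jaevx yqi rzpv yidgi fdjp foym cxclr
Hunk 6: at line 1 remove [zyh] add [mxuif,aejn,dvlf] -> 16 lines: vponn pcpg mxuif aejn dvlf ztdh qdehy pyehc tvwpq jaevx yqi rzpv yidgi fdjp foym cxclr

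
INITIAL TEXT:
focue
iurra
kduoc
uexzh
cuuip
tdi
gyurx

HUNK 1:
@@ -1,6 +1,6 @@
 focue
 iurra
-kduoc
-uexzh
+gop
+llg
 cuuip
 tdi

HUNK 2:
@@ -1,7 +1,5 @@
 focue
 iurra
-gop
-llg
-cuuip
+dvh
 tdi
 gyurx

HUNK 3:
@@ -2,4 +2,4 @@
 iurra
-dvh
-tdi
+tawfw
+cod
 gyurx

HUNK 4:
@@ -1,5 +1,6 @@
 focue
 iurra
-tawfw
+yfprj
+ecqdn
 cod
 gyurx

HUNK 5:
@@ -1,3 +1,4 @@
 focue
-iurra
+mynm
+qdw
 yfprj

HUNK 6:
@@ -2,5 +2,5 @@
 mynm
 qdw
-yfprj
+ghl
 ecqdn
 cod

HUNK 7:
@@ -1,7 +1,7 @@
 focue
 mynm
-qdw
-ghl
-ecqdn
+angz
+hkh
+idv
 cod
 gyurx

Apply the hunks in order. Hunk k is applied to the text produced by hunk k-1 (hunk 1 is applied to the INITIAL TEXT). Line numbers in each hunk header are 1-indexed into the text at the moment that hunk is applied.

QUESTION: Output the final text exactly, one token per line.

Answer: focue
mynm
angz
hkh
idv
cod
gyurx

Derivation:
Hunk 1: at line 1 remove [kduoc,uexzh] add [gop,llg] -> 7 lines: focue iurra gop llg cuuip tdi gyurx
Hunk 2: at line 1 remove [gop,llg,cuuip] add [dvh] -> 5 lines: focue iurra dvh tdi gyurx
Hunk 3: at line 2 remove [dvh,tdi] add [tawfw,cod] -> 5 lines: focue iurra tawfw cod gyurx
Hunk 4: at line 1 remove [tawfw] add [yfprj,ecqdn] -> 6 lines: focue iurra yfprj ecqdn cod gyurx
Hunk 5: at line 1 remove [iurra] add [mynm,qdw] -> 7 lines: focue mynm qdw yfprj ecqdn cod gyurx
Hunk 6: at line 2 remove [yfprj] add [ghl] -> 7 lines: focue mynm qdw ghl ecqdn cod gyurx
Hunk 7: at line 1 remove [qdw,ghl,ecqdn] add [angz,hkh,idv] -> 7 lines: focue mynm angz hkh idv cod gyurx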